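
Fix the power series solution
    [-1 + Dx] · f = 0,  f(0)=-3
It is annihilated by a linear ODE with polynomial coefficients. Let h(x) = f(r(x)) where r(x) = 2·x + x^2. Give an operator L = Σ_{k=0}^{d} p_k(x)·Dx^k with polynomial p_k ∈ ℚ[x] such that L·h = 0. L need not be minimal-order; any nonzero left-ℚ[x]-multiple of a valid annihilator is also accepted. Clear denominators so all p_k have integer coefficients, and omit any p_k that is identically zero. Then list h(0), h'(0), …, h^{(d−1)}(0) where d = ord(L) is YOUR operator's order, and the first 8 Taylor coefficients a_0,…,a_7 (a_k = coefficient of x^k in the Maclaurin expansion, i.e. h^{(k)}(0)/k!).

L = (-2 - 2·x) + Dx  (order 1).
h: a_k = -3, -6, -9, -10, -19/2, -39/5, -173/30, -407/105, …
ICs: h(0) = -3.

f: a_k = -3, -3, -3/2, -1/2, -1/8, -1/40, -1/240, -1/1680, …
Change of var in L_f (x↦r) gives L₀.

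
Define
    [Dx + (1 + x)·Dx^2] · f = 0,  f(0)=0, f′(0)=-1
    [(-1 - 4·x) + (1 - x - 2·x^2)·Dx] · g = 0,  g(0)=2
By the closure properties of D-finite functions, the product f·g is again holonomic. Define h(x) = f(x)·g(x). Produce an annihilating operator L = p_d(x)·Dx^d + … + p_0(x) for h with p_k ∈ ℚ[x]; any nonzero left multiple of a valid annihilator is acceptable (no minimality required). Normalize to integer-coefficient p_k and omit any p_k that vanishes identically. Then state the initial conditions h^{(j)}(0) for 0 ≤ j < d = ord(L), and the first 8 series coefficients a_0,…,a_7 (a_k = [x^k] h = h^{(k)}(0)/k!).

L = (5 + 8·x) + (1 + 11·x + 10·x^2)·Dx + (-1 + 3·x^2 + 2·x^3)·Dx^2  (order 2).
h: a_k = 0, -2, -1, -17/3, -43/6, -189/10, -329/10, -4969/70, …
ICs: h(0) = 0, h′(0) = -2.

f: a_k = 0, -1, 1/2, -1/3, 1/4, -1/5, 1/6, -1/7, …
g: a_k = 2, 2, 6, 10, 22, 42, 86, 170, …
Sym-product of L_f,L_g gives L₀ (≤ ord 2).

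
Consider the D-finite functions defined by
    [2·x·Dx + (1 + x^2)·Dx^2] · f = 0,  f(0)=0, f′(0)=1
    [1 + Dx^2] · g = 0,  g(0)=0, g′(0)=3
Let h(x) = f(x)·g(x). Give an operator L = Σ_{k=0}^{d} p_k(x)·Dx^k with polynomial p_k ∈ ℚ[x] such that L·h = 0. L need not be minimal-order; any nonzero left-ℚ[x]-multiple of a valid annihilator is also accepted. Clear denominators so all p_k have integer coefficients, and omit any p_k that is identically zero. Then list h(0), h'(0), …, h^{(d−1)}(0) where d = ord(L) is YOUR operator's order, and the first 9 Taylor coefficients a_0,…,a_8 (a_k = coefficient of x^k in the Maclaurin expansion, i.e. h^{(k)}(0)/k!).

f: a_k = 0, 1, 0, -1/3, 0, 1/5, 0, -1/7, 0, …
g: a_k = 0, 3, 0, -1/2, 0, 1/40, 0, -1/1680, 0, …
Sym-product of L_f,L_g gives L₀ (≤ ord 4).
L = (10 + 26·x^2 + 11·x^4 + 4·x^6 + x^8) + (12·x + 20·x^3 + 12·x^5 + 4·x^7)·Dx + (12 + 32·x^2 + 18·x^4 + 8·x^6 + 2·x^8)·Dx^2 + (12·x + 20·x^3 + 12·x^5 + 4·x^7)·Dx^3 + (2 + 6·x^2 + 7·x^4 + 4·x^6 + x^8)·Dx^4  (order 4).
h: a_k = 0, 0, 3, 0, -3/2, 0, 19/24, 0, -43/80, …
ICs: h(0) = 0, h′(0) = 0, h′′(0) = 6, h′′′(0) = 0.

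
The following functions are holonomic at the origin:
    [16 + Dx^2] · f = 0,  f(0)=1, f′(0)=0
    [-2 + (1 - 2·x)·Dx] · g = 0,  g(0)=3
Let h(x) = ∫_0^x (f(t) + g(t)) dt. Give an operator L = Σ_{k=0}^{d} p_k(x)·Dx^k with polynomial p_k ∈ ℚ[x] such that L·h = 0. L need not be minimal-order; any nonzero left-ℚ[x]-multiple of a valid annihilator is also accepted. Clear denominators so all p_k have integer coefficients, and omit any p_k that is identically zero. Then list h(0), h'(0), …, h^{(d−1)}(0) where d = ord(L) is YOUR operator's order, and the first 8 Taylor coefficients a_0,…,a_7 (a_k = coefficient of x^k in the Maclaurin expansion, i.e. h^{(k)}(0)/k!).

L = (-160 + 256·x - 256·x^2)·Dx + (48 - 224·x + 384·x^2 - 256·x^3)·Dx^2 + (-10 + 16·x - 16·x^2)·Dx^3 + (3 - 14·x + 24·x^2 - 16·x^3)·Dx^4  (order 4).
h: a_k = 0, 4, 3, 4/3, 6, 176/15, 16, 8384/315, …
ICs: h(0) = 0, h′(0) = 4, h′′(0) = 6, h′′′(0) = 8.

f: a_k = 1, 0, -8, 0, 32/3, 0, -256/45, 0, …
g: a_k = 3, 6, 12, 24, 48, 96, 192, 384, …
L₀ := lclm(L_f,L_g); ord L₀ ≤ 2+1.
h=∫h₀ ⇒ L = L₀·Dx.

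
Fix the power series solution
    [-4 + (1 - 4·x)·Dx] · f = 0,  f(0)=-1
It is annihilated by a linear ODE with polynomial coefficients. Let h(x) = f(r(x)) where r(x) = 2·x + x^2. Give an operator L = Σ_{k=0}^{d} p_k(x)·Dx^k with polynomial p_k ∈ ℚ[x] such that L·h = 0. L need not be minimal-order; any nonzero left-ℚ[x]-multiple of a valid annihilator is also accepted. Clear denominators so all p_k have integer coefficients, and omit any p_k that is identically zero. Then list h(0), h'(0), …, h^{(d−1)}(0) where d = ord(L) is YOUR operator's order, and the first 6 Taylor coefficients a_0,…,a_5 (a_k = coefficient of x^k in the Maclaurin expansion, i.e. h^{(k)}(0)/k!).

f: a_k = -1, -4, -16, -64, -256, -1024, …
h₀=f(r): pull back L_f along r ⇒ L₀.
L = (8 + 8·x) + (-1 + 8·x + 4·x^2)·Dx  (order 1).
h: a_k = -1, -8, -68, -576, -4880, -41344, …
ICs: h(0) = -1.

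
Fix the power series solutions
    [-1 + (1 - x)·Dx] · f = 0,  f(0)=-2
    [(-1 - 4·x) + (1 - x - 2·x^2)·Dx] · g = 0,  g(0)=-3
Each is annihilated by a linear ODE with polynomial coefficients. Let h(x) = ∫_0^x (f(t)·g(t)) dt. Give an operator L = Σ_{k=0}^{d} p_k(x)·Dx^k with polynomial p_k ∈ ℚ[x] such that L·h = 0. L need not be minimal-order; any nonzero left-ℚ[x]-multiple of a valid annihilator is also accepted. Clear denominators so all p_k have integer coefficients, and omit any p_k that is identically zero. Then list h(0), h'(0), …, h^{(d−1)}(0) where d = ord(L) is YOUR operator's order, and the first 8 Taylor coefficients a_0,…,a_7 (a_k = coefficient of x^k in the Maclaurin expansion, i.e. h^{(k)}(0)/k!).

L = (-2 - 2·x + 6·x^2)·Dx + (1 - 2·x - x^2 + 2·x^3)·Dx^2  (order 2).
h: a_k = 0, 6, 6, 10, 15, 126/5, 42, 510/7, …
ICs: h(0) = 0, h′(0) = 6.

f: a_k = -2, -2, -2, -2, -2, -2, -2, -2, …
g: a_k = -3, -3, -9, -15, -33, -63, -129, -255, …
Product ⇒ symmetric product L₀, ord ≤ 1.
h=∫₀ˣh₀: take L = L₀·Dx.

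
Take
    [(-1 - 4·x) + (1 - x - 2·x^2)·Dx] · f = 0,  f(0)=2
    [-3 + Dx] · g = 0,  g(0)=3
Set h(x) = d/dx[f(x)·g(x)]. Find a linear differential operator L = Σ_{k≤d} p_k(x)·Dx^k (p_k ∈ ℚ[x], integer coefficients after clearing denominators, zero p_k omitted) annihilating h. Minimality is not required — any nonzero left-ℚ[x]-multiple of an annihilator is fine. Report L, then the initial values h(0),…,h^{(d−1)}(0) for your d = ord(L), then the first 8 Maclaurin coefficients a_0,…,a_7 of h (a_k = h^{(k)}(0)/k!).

f: a_k = 2, 2, 6, 10, 22, 42, 86, 170, …
g: a_k = 3, 9, 27/2, 27/2, 81/8, 243/40, 243/80, 729/560, …
Sym-product of L_f,L_g gives L₀ (≤ ord 1).
Differentiate: ansatz ord ≤ ord L₀ ⇒ L.
L = (21 + 12·x - 39·x^2 - 12·x^3 + 36·x^4) + (-4 + 3·x + 15·x^2 - 4·x^3 - 12·x^4)·Dx  (order 1).
h: a_k = 24, 126, 414, 1137, 2862, 137637/20, 321213/20, 10280043/280, …
ICs: h(0) = 24.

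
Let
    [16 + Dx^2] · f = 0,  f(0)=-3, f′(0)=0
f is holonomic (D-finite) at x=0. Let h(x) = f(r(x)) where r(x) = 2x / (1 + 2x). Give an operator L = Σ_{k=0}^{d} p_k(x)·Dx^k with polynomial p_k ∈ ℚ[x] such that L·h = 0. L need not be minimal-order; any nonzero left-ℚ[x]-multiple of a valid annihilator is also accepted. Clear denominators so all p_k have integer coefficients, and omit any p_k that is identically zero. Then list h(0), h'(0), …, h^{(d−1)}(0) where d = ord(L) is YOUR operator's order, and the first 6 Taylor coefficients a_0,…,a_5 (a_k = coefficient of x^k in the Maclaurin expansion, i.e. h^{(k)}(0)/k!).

L = 64 + (4 + 24·x + 48·x^2 + 32·x^3)·Dx + (1 + 8·x + 24·x^2 + 32·x^3 + 16·x^4)·Dx^2  (order 2).
h: a_k = -3, 0, 96, -384, 640, 1024, …
ICs: h(0) = -3, h′(0) = 0.

f: a_k = -3, 0, 24, 0, -32, 0, …
Substitute x→r, Dx→(1/r')Dx; clear ⇒ L₀.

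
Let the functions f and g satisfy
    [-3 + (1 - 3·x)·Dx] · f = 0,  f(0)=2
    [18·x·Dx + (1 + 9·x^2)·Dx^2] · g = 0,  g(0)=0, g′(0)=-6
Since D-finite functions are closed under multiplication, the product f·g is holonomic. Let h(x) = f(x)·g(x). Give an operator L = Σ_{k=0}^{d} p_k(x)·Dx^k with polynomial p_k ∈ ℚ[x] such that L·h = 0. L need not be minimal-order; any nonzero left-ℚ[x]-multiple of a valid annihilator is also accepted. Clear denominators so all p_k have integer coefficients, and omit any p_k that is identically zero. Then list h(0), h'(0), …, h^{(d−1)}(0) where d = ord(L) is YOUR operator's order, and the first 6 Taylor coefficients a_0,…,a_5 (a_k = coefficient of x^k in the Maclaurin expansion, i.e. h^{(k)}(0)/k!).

L = 54·x + (6 - 18·x + 108·x^2)·Dx + (-1 + 3·x - 9·x^2 + 27·x^3)·Dx^2  (order 2).
h: a_k = 0, -12, -36, -72, -216, -4212/5, …
ICs: h(0) = 0, h′(0) = -12.

f: a_k = 2, 6, 18, 54, 162, 486, …
g: a_k = 0, -6, 0, 18, 0, -486/5, …
f·g: L₀ = L_f ⊗_s L_g, ord ≤ 1·2.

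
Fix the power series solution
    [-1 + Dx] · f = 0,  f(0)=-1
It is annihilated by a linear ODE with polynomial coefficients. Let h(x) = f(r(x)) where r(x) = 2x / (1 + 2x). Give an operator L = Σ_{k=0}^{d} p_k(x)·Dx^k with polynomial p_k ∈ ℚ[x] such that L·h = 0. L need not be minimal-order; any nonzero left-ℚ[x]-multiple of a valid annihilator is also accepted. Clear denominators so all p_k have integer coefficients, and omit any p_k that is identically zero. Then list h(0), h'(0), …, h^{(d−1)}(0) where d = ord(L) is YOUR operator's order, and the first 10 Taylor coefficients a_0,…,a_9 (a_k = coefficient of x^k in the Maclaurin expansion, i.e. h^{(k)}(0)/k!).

L = -2 + (1 + 4·x + 4·x^2)·Dx  (order 1).
h: a_k = -1, -2, 2, -4/3, -2/3, 76/15, -604/45, 8728/315, -15682/315, 226076/2835, …
ICs: h(0) = -1.

f: a_k = -1, -1, -1/2, -1/6, -1/24, -1/120, -1/720, -1/5040, -1/40320, -1/362880, …
f∘r: x↦r, Dx↦Dx/r' in L_f ⇒ L₀.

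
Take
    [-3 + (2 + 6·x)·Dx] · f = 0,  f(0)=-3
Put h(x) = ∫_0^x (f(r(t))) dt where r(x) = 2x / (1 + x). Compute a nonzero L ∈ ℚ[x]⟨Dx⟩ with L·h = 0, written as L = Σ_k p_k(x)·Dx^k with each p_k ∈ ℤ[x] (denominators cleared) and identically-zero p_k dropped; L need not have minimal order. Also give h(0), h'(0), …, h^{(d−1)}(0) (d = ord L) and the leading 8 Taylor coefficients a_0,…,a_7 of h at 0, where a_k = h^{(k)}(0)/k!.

f: a_k = -3, -9/2, 27/8, -81/16, 1215/128, -5103/256, 45927/1024, -216513/2048, …
f∘r: x↦r, Dx↦Dx/r' in L_f ⇒ L₀.
h=∫h₀ ⇒ L = L₀·Dx.
L = -3·Dx + (1 + 8·x + 7·x^2)·Dx^2  (order 2).
h: a_k = 0, -3, -9/2, 15/2, -153/8, 2583/40, -4137/16, 18423/16, …
ICs: h(0) = 0, h′(0) = -3.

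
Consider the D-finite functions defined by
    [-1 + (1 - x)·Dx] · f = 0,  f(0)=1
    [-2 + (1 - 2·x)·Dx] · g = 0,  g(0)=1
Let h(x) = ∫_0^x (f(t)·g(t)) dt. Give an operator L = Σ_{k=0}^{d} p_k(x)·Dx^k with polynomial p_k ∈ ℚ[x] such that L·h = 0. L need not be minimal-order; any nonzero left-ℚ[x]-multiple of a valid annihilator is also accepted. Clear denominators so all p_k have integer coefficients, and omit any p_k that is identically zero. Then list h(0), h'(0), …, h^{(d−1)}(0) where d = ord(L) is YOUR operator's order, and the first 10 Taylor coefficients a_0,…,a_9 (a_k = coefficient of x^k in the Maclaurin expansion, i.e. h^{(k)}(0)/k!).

L = (-3 + 4·x)·Dx + (1 - 3·x + 2·x^2)·Dx^2  (order 2).
h: a_k = 0, 1, 3/2, 7/3, 15/4, 31/5, 21/2, 127/7, 255/8, 511/9, …
ICs: h(0) = 0, h′(0) = 1.

f: a_k = 1, 1, 1, 1, 1, 1, 1, 1, 1, 1, …
g: a_k = 1, 2, 4, 8, 16, 32, 64, 128, 256, 512, …
h₀=f·g: eliminate ⇒ L₀, order ≤ 1·1.
Integrate: L := L₀·Dx.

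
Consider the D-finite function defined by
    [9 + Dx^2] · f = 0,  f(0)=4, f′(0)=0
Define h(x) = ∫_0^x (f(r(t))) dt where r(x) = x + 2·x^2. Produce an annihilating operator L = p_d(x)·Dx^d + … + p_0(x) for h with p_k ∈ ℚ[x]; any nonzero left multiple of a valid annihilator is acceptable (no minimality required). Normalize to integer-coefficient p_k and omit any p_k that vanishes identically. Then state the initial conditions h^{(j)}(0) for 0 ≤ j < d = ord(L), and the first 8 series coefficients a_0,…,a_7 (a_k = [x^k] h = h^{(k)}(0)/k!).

L = (9 + 108·x + 432·x^2 + 576·x^3)·Dx - 4·Dx^2 + (1 + 4·x)·Dx^3  (order 3).
h: a_k = 0, 4, 0, -6, -18, -117/10, 18, 6399/140, …
ICs: h(0) = 0, h′(0) = 4, h′′(0) = 0.

f: a_k = 4, 0, -18, 0, 27/2, 0, -81/20, 0, …
Change of var in L_f (x↦r) gives L₀.
Integrate: L := L₀·Dx.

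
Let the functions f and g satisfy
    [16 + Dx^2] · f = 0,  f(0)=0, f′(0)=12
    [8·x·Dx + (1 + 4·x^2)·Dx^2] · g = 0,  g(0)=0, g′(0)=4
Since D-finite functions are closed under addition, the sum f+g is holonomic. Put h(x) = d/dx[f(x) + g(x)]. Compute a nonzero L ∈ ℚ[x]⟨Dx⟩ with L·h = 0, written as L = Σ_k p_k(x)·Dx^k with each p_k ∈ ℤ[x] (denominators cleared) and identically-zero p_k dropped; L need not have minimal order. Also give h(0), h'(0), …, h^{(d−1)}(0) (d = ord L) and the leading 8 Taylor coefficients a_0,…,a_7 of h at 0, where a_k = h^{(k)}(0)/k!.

L = (-512·x + 5120·x^3 + 4096·x^5) + (16 + 512·x^2 + 2304·x^4 + 2048·x^6)·Dx + (-32·x + 320·x^3 + 256·x^5)·Dx^2 + (1 + 32·x^2 + 144·x^4 + 128·x^6)·Dx^3  (order 3).
h: a_k = 16, 0, -112, 0, 192, 0, -4864/15, 0, …
ICs: h(0) = 16, h′(0) = 0, h′′(0) = -224.

f: a_k = 0, 12, 0, -32, 0, 128/5, 0, -1024/105, …
g: a_k = 0, 4, 0, -16/3, 0, 64/5, 0, -256/7, …
L₀ := lclm(L_f,L_g); ord L₀ ≤ 2+2.
Derive L from L₀ (diff closure).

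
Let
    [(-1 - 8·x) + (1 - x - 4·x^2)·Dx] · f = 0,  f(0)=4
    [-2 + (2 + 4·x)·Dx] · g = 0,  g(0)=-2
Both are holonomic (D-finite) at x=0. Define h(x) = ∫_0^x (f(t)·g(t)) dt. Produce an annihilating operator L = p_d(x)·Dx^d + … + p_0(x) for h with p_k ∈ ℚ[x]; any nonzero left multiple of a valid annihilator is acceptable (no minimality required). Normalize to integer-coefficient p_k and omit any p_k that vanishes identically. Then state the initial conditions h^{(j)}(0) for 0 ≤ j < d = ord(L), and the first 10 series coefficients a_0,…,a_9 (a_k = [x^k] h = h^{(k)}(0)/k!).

f: a_k = 4, 4, 20, 36, 116, 260, 724, 1764, 4660, 11716, …
g: a_k = -2, -2, 1, -1, 5/4, -7/4, 21/8, -33/8, 429/64, -715/64, …
L₀ := L_f ⊗_s L_g (sym. prod.), ord ≤ 1.
Integrate: L := L₀·Dx.
L = (2 + 9·x + 12·x^2)·Dx + (-1 - x + 6·x^2 + 8·x^3)·Dx^2  (order 2).
h: a_k = 0, -8, -8, -44/3, -28, -283/5, -123, -3719/14, -1207/2, -195827/144, …
ICs: h(0) = 0, h′(0) = -8.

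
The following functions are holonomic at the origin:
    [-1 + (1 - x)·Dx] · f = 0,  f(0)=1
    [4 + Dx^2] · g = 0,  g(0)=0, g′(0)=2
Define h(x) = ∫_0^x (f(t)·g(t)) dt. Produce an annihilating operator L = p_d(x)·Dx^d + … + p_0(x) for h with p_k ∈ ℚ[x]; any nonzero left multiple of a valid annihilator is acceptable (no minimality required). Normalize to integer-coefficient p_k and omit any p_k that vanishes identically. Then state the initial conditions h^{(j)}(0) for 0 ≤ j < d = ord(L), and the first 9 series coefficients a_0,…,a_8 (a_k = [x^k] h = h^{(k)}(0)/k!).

f: a_k = 1, 1, 1, 1, 1, 1, 1, 1, 1, …
g: a_k = 0, 2, 0, -4/3, 0, 4/15, 0, -8/315, 0, …
f·g: L₀ = L_f ⊗_s L_g, ord ≤ 1·2.
h=∫₀ˣh₀: take L = L₀·Dx.
L = (-4 + 4·x)·Dx + 2·Dx^2 + (-1 + x)·Dx^3  (order 3).
h: a_k = 0, 0, 1, 2/3, 1/6, 2/15, 7/45, 2/15, 143/1260, …
ICs: h(0) = 0, h′(0) = 0, h′′(0) = 2.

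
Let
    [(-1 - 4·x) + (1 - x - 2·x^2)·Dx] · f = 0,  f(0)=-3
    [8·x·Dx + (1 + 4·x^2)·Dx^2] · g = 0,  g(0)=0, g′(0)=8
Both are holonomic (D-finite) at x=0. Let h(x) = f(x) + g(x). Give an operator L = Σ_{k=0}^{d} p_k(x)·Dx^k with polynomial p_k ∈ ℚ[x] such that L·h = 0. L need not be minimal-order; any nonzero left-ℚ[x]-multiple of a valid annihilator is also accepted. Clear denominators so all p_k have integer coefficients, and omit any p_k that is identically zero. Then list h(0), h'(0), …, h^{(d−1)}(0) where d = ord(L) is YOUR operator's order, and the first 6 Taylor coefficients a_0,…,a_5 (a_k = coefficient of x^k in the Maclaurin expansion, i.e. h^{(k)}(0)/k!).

L = (-24 + 96·x + 864·x^2 + 1536·x^3 + 3264·x^4 + 768·x^6)·Dx + (19 + 80·x + 100·x^2 + 544·x^3 + 1424·x^4 + 2368·x^5 + 192·x^6 + 768·x^7)·Dx^2 + (-3 - 7·x - 32·x^2 + 28·x^3 - 24·x^4 + 240·x^5 + 256·x^6 + 64·x^7 + 128·x^8)·Dx^3  (order 3).
h: a_k = -3, 5, -9, -77/3, -33, -187/5, …
ICs: h(0) = -3, h′(0) = 5, h′′(0) = -18.

f: a_k = -3, -3, -9, -15, -33, -63, …
g: a_k = 0, 8, 0, -32/3, 0, 128/5, …
h₀=f+g: left-lcm gives L₀, ord ≤ 3.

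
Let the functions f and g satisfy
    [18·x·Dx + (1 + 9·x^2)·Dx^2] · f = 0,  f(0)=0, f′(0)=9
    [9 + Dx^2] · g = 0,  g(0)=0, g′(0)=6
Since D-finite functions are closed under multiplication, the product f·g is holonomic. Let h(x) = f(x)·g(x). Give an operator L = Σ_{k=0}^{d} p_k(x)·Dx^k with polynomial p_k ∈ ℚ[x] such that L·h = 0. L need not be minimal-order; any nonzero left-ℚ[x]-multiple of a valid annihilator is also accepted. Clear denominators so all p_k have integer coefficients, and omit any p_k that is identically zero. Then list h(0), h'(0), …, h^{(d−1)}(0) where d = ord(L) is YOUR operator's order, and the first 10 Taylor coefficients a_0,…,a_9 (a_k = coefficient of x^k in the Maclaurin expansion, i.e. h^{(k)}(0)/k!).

L = (810 + 18954·x^2 + 72171·x^4 + 236196·x^6 + 531441·x^8) + (972·x + 14580·x^3 + 78732·x^5 + 236196·x^7)·Dx + (108 + 2592·x^2 + 13122·x^4 + 52488·x^6 + 118098·x^8)·Dx^2 + (108·x + 1620·x^3 + 8748·x^5 + 26244·x^7)·Dx^3 + (2 + 54·x^2 + 567·x^4 + 2916·x^6 + 6561·x^8)·Dx^4  (order 4).
h: a_k = 0, 0, 54, 0, -243, 0, 4617/4, 0, -282123/40, 0, …
ICs: h(0) = 0, h′(0) = 0, h′′(0) = 108, h′′′(0) = 0.

f: a_k = 0, 9, 0, -27, 0, 729/5, 0, -6561/7, 0, 6561, …
g: a_k = 0, 6, 0, -9, 0, 81/20, 0, -243/280, 0, 243/2240, …
L₀ := L_f ⊗_s L_g (sym. prod.), ord ≤ 4.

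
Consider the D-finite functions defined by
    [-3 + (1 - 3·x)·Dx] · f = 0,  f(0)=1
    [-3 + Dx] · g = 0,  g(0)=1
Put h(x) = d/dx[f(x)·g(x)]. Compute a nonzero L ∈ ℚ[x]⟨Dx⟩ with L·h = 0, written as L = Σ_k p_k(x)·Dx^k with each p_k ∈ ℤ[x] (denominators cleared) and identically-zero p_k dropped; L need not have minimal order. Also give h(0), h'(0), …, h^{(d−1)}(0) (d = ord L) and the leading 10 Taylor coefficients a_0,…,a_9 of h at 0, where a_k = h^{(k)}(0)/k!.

f: a_k = 1, 3, 9, 27, 81, 243, 729, 2187, 6561, 19683, …
g: a_k = 1, 3, 9/2, 9/2, 27/8, 81/40, 81/80, 243/560, 729/4480, 243/4480, …
Product ⇒ symmetric product L₀, ord ≤ 1.
Derive L from L₀ (diff closure).
L = (15 - 36·x + 27·x^2) + (-2 + 9·x - 9·x^2)·Dx  (order 1).
h: a_k = 6, 45, 216, 1755/2, 13203/4, 475551/40, 166455/4, 79899129/560, 215727867/448, 7190929629/4480, …
ICs: h(0) = 6.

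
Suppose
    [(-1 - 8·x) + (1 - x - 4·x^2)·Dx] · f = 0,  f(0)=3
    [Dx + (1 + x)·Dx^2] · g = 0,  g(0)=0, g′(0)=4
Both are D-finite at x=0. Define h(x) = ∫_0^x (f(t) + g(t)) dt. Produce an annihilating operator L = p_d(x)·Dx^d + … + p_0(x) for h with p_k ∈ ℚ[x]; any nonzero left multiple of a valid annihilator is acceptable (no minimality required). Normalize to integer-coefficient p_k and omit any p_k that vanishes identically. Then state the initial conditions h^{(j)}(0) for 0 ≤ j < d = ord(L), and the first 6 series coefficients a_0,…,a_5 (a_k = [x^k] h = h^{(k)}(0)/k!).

f: a_k = 3, 3, 15, 27, 87, 195, …
g: a_k = 0, 4, -2, 4/3, -1, 4/5, …
L₀ := lclm(L_f,L_g); ord L₀ ≤ 1+2.
∫: right-multiply L₀ by Dx.
L = (74 + 562·x + 1120·x^2 + 1728·x^3 + 768·x^4)·Dx^2 + (52 + 576·x + 1636·x^2 + 3264·x^3 + 3488·x^4 + 1280·x^5)·Dx^3 + (-11 - 41·x - 53·x^2 + 185·x^3 + 704·x^4 + 752·x^5 + 256·x^6)·Dx^4  (order 4).
h: a_k = 0, 3, 7/2, 13/3, 85/12, 86/5, …
ICs: h(0) = 0, h′(0) = 3, h′′(0) = 7, h′′′(0) = 26.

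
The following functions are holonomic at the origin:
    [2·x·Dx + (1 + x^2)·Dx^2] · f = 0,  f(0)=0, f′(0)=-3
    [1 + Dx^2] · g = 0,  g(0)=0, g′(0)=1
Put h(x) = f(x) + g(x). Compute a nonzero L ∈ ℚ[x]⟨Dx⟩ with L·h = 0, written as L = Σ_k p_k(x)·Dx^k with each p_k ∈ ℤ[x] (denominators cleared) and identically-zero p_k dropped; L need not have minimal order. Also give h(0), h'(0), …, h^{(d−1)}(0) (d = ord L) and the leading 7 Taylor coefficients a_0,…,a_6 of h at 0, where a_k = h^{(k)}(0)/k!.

f: a_k = 0, -3, 0, 1, 0, -3/5, 0, …
g: a_k = 0, 1, 0, -1/6, 0, 1/120, 0, …
f+g: L₀ = lclm(L_f,L_g), ord ≤ 2+2.
L = (-22·x + 28·x^3 + 2·x^5)·Dx + (-1 + 7·x^2 + 9·x^4 + x^6)·Dx^2 + (-22·x + 28·x^3 + 2·x^5)·Dx^3 + (-1 + 7·x^2 + 9·x^4 + x^6)·Dx^4  (order 4).
h: a_k = 0, -2, 0, 5/6, 0, -71/120, 0, …
ICs: h(0) = 0, h′(0) = -2, h′′(0) = 0, h′′′(0) = 5.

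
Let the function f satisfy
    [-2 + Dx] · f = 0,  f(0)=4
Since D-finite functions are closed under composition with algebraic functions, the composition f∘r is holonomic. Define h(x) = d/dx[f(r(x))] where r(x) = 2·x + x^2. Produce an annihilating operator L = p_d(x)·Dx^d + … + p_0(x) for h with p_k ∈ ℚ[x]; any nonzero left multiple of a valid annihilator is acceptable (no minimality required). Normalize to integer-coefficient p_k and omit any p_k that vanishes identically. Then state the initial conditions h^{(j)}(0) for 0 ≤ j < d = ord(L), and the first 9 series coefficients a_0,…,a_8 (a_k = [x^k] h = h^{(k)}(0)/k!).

f: a_k = 4, 8, 8, 16/3, 8/3, 16/15, 16/45, 32/315, 8/315, …
L₀ from L_f via x↦r, Dx↦r'^{-1}Dx.
h₀' ⇒ L via d/dx closure of L₀.
L = (5 + 8·x + 4·x^2) + (-1 - x)·Dx  (order 1).
h: a_k = 16, 80, 224, 1376/3, 2272/3, 15968/15, 11840/9, 460352/315, 466976/315, …
ICs: h(0) = 16.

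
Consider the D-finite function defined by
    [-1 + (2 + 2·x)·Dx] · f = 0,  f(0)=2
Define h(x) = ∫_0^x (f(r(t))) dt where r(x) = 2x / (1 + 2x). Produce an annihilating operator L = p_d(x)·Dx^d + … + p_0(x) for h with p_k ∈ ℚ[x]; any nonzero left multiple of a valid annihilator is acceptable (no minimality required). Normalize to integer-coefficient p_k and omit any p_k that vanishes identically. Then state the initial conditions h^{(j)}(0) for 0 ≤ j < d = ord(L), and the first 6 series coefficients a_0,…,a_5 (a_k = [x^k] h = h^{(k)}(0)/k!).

L = -Dx + (1 + 6·x + 8·x^2)·Dx^2  (order 2).
h: a_k = 0, 2, 1, -5/3, 13/4, -141/20, …
ICs: h(0) = 0, h′(0) = 2.

f: a_k = 2, 1, -1/4, 1/8, -5/64, 7/128, …
Change of var in L_f (x↦r) gives L₀.
Integrate: L := L₀·Dx.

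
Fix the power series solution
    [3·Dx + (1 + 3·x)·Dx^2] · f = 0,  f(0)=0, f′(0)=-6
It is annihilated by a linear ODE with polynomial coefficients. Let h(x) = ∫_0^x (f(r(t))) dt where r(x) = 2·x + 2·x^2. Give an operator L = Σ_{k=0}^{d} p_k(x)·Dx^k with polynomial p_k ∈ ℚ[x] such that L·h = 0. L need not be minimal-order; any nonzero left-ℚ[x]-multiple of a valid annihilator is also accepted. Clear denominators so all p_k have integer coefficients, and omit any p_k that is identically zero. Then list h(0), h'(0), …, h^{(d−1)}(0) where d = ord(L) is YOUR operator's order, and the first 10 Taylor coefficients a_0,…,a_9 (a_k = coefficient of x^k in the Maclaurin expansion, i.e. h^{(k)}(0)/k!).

f: a_k = 0, -6, 9, -18, 81/2, -486/5, 243, -4374/7, 6561/4, -4374, …
h₀=f(r): pull back L_f along r ⇒ L₀.
h=∫h₀ ⇒ L = L₀·Dx.
L = (4 + 12·x + 12·x^2)·Dx^2 + (1 + 8·x + 18·x^2 + 12·x^3)·Dx^3  (order 3).
h: a_k = 0, 0, -6, 8, -18, 252/5, -792/5, 3744/7, -13284/7, 6984, …
ICs: h(0) = 0, h′(0) = 0, h′′(0) = -12.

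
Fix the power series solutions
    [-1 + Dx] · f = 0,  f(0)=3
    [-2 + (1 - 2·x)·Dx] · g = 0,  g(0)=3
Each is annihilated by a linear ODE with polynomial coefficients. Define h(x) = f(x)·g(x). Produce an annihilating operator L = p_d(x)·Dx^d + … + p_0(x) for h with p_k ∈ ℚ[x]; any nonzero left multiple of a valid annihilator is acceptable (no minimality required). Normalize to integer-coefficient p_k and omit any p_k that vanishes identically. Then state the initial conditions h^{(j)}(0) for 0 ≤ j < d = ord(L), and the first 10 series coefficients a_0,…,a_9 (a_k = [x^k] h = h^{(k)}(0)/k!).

f: a_k = 3, 3, 3/2, 1/2, 1/8, 1/40, 1/240, 1/1680, 1/13440, 1/120960, …
g: a_k = 3, 6, 12, 24, 48, 96, 192, 384, 768, 1536, …
Sym-product of L_f,L_g gives L₀ (≤ ord 1).
L = (3 - 2·x) + (-1 + 2·x)·Dx  (order 1).
h: a_k = 9, 27, 117/2, 237/2, 1899/8, 18993/40, 75973/80, 1063623/560, 17017969/4480, 306323443/40320, …
ICs: h(0) = 9.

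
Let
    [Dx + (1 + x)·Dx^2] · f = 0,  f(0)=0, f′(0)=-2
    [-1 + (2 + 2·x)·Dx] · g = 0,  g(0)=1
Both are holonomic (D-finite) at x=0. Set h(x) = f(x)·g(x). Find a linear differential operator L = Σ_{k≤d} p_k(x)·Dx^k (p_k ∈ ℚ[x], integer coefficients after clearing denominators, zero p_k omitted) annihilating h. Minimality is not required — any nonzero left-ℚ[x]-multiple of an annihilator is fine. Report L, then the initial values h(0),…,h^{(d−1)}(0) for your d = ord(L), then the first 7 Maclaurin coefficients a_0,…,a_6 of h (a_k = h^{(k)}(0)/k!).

L = 1 + (4 + 8·x + 4·x^2)·Dx^2  (order 2).
h: a_k = 0, -2, 0, 1/12, -1/12, 71/960, -31/480, …
ICs: h(0) = 0, h′(0) = -2.

f: a_k = 0, -2, 1, -2/3, 1/2, -2/5, 1/3, …
g: a_k = 1, 1/2, -1/8, 1/16, -5/128, 7/256, -21/1024, …
Product ⇒ symmetric product L₀, ord ≤ 2.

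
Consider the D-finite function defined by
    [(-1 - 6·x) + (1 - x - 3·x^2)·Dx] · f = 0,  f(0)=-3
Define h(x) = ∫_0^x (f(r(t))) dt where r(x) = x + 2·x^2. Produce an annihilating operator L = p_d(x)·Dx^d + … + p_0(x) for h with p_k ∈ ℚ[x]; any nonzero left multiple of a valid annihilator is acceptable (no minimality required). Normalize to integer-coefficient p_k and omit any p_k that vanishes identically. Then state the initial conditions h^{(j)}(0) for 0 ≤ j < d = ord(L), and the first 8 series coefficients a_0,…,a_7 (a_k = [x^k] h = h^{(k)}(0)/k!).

L = (1 + 10·x + 36·x^2 + 48·x^3)·Dx + (-1 + x + 5·x^2 + 12·x^3 + 12·x^4)·Dx^2  (order 2).
h: a_k = 0, -3, -3/2, -6, -69/4, -231/5, -138, -3027/7, …
ICs: h(0) = 0, h′(0) = -3.

f: a_k = -3, -3, -12, -21, -57, -120, -291, -651, …
h₀=f(r): pull back L_f along r ⇒ L₀.
h=∫h₀ ⇒ L = L₀·Dx.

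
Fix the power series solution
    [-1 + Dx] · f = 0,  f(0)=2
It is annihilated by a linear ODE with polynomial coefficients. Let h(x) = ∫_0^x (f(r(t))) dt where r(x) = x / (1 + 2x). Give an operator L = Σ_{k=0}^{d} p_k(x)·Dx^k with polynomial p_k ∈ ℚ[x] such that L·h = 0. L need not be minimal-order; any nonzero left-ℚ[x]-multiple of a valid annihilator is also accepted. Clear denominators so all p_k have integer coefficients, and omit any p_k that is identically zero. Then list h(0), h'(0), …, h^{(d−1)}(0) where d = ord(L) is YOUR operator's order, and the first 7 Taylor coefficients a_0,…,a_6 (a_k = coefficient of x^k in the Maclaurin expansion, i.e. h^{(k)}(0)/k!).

L = -Dx + (1 + 4·x + 4·x^2)·Dx^2  (order 2).
h: a_k = 0, 2, 1, -1, 13/12, -71/60, 49/40, …
ICs: h(0) = 0, h′(0) = 2.

f: a_k = 2, 2, 1, 1/3, 1/12, 1/60, 1/360, …
L₀ from L_f via x↦r, Dx↦r'^{-1}Dx.
Integrate: L := L₀·Dx.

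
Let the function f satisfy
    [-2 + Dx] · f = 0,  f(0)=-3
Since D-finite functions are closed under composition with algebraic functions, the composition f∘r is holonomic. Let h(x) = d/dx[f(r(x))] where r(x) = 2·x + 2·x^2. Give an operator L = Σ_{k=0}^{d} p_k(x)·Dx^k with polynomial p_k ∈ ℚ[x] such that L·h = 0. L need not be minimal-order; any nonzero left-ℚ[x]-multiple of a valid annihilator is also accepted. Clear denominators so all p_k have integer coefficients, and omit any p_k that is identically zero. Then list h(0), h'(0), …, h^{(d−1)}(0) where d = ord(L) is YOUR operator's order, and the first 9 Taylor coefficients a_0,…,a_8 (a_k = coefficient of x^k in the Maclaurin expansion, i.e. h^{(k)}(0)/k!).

L = (6 + 16·x + 16·x^2) + (-1 - 2·x)·Dx  (order 1).
h: a_k = -12, -72, -240, -608, -1248, -11072/5, -52096/15, -34560/7, -675968/105, …
ICs: h(0) = -12.

f: a_k = -3, -6, -6, -4, -2, -4/5, -4/15, -8/105, -2/105, …
f∘r: x↦r, Dx↦Dx/r' in L_f ⇒ L₀.
h=h₀': d/dx-closure on L₀ ⇒ L.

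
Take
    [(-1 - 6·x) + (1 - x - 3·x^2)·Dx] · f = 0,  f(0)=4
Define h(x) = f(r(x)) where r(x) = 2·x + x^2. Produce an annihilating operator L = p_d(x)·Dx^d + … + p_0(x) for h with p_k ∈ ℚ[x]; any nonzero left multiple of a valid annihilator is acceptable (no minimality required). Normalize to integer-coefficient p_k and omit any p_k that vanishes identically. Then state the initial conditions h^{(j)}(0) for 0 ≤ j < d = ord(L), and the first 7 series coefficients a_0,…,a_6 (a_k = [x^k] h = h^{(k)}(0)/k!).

L = (2 + 26·x + 36·x^2 + 12·x^3) + (-1 + 2·x + 13·x^2 + 12·x^3 + 3·x^4)·Dx  (order 1).
h: a_k = 4, 8, 68, 288, 1568, 7720, 39484, …
ICs: h(0) = 4.

f: a_k = 4, 4, 16, 28, 76, 160, 388, …
h₀=f(r): pull back L_f along r ⇒ L₀.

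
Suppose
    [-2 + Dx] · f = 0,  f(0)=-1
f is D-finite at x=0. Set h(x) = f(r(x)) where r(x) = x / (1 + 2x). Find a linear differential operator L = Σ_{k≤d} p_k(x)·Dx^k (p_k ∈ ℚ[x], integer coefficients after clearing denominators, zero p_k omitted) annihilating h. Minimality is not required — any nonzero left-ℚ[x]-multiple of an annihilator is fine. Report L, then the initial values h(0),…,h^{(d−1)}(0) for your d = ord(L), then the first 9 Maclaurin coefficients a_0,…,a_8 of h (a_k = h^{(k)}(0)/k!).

L = -2 + (1 + 4·x + 4·x^2)·Dx  (order 1).
h: a_k = -1, -2, 2, -4/3, -2/3, 76/15, -604/45, 8728/315, -15682/315, …
ICs: h(0) = -1.

f: a_k = -1, -2, -2, -4/3, -2/3, -4/15, -4/45, -8/315, -2/315, …
h₀=f(r): pull back L_f along r ⇒ L₀.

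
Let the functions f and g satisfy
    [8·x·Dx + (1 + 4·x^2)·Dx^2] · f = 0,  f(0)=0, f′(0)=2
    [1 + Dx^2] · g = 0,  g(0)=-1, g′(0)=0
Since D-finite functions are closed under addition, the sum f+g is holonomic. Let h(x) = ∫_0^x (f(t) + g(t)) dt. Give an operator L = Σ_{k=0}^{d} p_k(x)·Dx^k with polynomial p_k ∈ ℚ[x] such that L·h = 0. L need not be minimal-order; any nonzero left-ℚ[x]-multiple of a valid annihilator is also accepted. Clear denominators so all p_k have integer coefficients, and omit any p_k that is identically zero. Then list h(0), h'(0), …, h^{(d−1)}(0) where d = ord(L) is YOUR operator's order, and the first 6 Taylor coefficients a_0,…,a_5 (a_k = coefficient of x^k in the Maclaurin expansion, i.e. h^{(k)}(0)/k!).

L = (-376·x + 1600·x^3 + 128·x^5)·Dx^2 + (-7 + 76·x^2 + 432·x^4 + 64·x^6)·Dx^3 + (-376·x + 1600·x^3 + 128·x^5)·Dx^4 + (-7 + 76·x^2 + 432·x^4 + 64·x^6)·Dx^5  (order 5).
h: a_k = 0, -1, 1, 1/6, -2/3, -1/120, …
ICs: h(0) = 0, h′(0) = -1, h′′(0) = 2, h′′′(0) = 1, h′′′′(0) = -16.

f: a_k = 0, 2, 0, -8/3, 0, 32/5, …
g: a_k = -1, 0, 1/2, 0, -1/24, 0, …
Sum ⇒ L₀ = lclm(L_f,L_g) in ℚ(x)⟨Dx⟩.
h=∫h₀ ⇒ L = L₀·Dx.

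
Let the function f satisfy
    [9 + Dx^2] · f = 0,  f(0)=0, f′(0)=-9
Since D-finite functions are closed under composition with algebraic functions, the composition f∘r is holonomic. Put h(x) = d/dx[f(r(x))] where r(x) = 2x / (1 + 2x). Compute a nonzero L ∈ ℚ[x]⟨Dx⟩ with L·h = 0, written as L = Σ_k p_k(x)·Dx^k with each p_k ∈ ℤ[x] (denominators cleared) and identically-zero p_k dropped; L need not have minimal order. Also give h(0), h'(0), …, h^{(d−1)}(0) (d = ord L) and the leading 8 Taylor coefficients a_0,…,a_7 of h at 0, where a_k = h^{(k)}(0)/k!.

L = (60 + 96·x + 96·x^2) + (12 + 72·x + 144·x^2 + 96·x^3)·Dx + (1 + 8·x + 24·x^2 + 32·x^3 + 16·x^4)·Dx^2  (order 2).
h: a_k = -18, 72, 108, -2016, 10548, -36720, 464472/5, -726912/5, …
ICs: h(0) = -18, h′(0) = 72.

f: a_k = 0, -9, 0, 27/2, 0, -243/40, 0, 729/560, …
h₀=f(r): pull back L_f along r ⇒ L₀.
Derive L from L₀ (diff closure).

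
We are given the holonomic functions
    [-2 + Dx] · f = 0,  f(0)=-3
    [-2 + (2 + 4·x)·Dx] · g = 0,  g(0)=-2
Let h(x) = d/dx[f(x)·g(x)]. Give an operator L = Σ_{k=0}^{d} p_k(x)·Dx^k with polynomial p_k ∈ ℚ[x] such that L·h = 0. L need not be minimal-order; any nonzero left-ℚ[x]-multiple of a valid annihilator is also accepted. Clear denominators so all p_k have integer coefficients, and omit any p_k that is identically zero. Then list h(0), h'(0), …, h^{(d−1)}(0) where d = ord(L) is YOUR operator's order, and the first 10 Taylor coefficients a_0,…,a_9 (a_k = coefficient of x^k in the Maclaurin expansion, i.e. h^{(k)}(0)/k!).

f: a_k = -3, -6, -6, -4, -2, -4/5, -4/15, -8/105, -2/105, -4/945, …
g: a_k = -2, -2, 1, -1, 5/4, -7/4, 21/8, -33/8, 429/64, -715/64, …
L₀ := L_f ⊗_s L_g (sym. prod.), ord ≤ 1.
h₀' ⇒ L via d/dx closure of L₀.
L = (7 + 24·x + 16·x^2) + (-3 - 10·x - 8·x^2)·Dx  (order 1).
h: a_k = 18, 42, 51, 33, 107/4, -89/20, 1123/40, -39551/840, 88853/960, -3584467/20160, …
ICs: h(0) = 18.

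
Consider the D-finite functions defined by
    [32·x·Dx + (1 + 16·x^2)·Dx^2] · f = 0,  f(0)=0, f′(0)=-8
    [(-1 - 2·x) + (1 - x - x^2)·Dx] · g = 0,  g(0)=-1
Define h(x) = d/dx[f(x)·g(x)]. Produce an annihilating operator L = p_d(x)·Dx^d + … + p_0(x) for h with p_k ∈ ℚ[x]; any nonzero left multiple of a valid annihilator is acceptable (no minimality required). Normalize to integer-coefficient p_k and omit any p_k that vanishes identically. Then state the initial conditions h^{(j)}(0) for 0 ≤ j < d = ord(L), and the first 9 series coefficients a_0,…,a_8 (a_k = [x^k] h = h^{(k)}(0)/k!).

L = (-58 + 3360·x^2 + 6144·x^3 + 9216·x^4) + (19 + 70·x - 528·x^2 + 352·x^3 + 6144·x^4 + 6144·x^5)·Dx + (-1 - 15·x - 47·x^2 - 176·x^3 - 448·x^4 + 1024·x^5 + 768·x^6)·Dx^2  (order 2).
h: a_k = 8, 16, -80, -224/3, 5464/3, 10368/5, -416984/15, -3045568/105, 3191408/7, …
ICs: h(0) = 8, h′(0) = 16.

f: a_k = 0, -8, 0, 128/3, 0, -2048/5, 0, 32768/7, 0, …
g: a_k = -1, -1, -2, -3, -5, -8, -13, -21, -34, …
Sym-product of L_f,L_g gives L₀ (≤ ord 2).
Derive L from L₀ (diff closure).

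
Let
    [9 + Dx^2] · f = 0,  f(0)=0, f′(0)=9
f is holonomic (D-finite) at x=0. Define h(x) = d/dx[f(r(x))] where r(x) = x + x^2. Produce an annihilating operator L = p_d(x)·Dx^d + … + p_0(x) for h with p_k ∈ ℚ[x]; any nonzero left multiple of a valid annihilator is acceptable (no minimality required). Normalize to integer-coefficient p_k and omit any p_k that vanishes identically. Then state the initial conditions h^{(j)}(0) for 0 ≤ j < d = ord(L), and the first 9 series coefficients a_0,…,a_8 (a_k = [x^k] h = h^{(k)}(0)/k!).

f: a_k = 0, 9, 0, -27/2, 0, 243/40, 0, -729/560, 0, …
Substitute x→r, Dx→(1/r')Dx; clear ⇒ L₀.
h₀' ⇒ L via d/dx closure of L₀.
L = (21 + 72·x + 216·x^2 + 288·x^3 + 144·x^4) + (-6 - 12·x)·Dx + (1 + 4·x + 4·x^2)·Dx^2  (order 2).
h: a_k = 9, 18, -81/2, -162, -1377/8, 405/4, 33291/80, 4131/10, 129033/4480, …
ICs: h(0) = 9, h′(0) = 18.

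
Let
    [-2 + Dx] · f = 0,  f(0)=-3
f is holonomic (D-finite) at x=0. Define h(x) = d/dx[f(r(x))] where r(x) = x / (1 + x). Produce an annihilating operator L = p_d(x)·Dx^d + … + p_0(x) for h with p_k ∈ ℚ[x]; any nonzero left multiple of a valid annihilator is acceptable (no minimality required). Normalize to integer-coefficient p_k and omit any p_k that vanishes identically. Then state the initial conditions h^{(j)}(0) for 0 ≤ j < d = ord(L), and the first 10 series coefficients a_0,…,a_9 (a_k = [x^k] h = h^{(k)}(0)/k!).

L = -2·x + (-1 - 2·x - x^2)·Dx  (order 1).
h: a_k = -6, 0, 6, -8, 6, -8/5, -10/3, 256/35, -142/15, 8992/945, …
ICs: h(0) = -6.

f: a_k = -3, -6, -6, -4, -2, -4/5, -4/15, -8/105, -2/105, -4/945, …
Change of var in L_f (x↦r) gives L₀.
h=h₀': d/dx-closure on L₀ ⇒ L.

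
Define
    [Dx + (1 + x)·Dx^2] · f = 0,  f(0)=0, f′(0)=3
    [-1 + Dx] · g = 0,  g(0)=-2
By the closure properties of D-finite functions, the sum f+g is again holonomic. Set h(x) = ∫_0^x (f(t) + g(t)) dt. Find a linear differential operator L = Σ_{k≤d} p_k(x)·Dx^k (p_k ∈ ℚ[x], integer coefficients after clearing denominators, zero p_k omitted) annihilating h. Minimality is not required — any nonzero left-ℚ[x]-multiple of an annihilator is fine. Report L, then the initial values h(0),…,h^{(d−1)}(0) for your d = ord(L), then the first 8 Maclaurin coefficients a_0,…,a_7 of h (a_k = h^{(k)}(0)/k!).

f: a_k = 0, 3, -3/2, 1, -3/4, 3/5, -1/2, 3/7, …
g: a_k = -2, -2, -1, -1/3, -1/12, -1/60, -1/360, -1/2520, …
h₀=f+g: left-lcm gives L₀, ord ≤ 3.
h=∫h₀ ⇒ L = L₀·Dx.
L = (-3 - x)·Dx^2 + (1 - 2·x - x^2)·Dx^3 + (2 + 3·x + x^2)·Dx^4  (order 4).
h: a_k = 0, -2, 1/2, -5/6, 1/6, -1/6, 7/72, -181/2520, …
ICs: h(0) = 0, h′(0) = -2, h′′(0) = 1, h′′′(0) = -5.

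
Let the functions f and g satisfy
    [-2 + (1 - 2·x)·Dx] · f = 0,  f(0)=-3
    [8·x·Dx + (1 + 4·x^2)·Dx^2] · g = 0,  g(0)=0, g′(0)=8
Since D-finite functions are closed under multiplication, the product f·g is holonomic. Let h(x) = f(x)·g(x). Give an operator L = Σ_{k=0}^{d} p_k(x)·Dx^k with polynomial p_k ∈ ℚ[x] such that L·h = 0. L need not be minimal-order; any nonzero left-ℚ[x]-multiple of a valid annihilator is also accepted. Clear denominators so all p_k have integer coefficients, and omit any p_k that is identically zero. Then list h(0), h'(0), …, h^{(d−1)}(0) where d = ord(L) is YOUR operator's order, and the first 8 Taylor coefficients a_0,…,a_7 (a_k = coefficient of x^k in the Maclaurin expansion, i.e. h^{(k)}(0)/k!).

f: a_k = -3, -6, -12, -24, -48, -96, -192, -384, …
g: a_k = 0, 8, 0, -32/3, 0, 128/5, 0, -512/7, …
L₀ := L_f ⊗_s L_g (sym. prod.), ord ≤ 2.
L = 16·x + (4 - 8·x + 32·x^2)·Dx + (-1 + 2·x - 4·x^2 + 8·x^3)·Dx^2  (order 2).
h: a_k = 0, -24, -48, -64, -128, -1664/5, -3328/5, -38912/35, …
ICs: h(0) = 0, h′(0) = -24.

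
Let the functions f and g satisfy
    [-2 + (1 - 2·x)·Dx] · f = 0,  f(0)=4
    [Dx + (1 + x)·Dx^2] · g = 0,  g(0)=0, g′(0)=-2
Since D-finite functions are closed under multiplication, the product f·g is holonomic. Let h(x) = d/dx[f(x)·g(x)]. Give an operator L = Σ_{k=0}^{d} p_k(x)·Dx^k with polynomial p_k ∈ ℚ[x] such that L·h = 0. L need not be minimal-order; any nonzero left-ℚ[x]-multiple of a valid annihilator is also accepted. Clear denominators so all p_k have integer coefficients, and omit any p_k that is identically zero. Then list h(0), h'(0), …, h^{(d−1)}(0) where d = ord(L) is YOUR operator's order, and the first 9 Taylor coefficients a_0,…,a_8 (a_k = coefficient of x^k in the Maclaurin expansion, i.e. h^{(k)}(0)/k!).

f: a_k = 4, 8, 16, 32, 64, 128, 256, 512, 1024, …
g: a_k = 0, -2, 1, -2/3, 1/2, -2/5, 1/3, -2/7, 1/4, …
L₀ := L_f ⊗_s L_g (sym. prod.), ord ≤ 2.
h₀' ⇒ L via d/dx closure of L₀.
L = 8 + (4 + 10·x)·Dx + (-1 + x + 2·x^2)·Dx^2  (order 2).
h: a_k = -8, -24, -80, -616/3, -1564/3, -6216/5, -14544/5, -232424/35, -523234/35, …
ICs: h(0) = -8, h′(0) = -24.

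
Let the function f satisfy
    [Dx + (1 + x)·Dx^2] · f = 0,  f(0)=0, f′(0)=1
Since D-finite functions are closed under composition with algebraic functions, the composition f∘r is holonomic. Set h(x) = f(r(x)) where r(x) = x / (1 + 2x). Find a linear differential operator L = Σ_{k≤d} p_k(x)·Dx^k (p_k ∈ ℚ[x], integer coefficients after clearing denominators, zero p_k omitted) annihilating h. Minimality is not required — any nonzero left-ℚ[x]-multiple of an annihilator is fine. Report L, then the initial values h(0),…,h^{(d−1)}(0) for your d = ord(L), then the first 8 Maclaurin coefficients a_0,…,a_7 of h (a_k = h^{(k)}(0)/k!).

f: a_k = 0, 1, -1/2, 1/3, -1/4, 1/5, -1/6, 1/7, …
f∘r: x↦r, Dx↦Dx/r' in L_f ⇒ L₀.
L = (5 + 12·x)·Dx + (1 + 5·x + 6·x^2)·Dx^2  (order 2).
h: a_k = 0, 1, -5/2, 19/3, -65/4, 211/5, -665/6, 2059/7, …
ICs: h(0) = 0, h′(0) = 1.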